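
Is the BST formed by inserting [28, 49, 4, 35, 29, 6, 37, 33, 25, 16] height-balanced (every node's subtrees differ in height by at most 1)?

Tree (level-order array): [28, 4, 49, None, 6, 35, None, None, 25, 29, 37, 16, None, None, 33]
Definition: a tree is height-balanced if, at every node, |h(left) - h(right)| <= 1 (empty subtree has height -1).
Bottom-up per-node check:
  node 16: h_left=-1, h_right=-1, diff=0 [OK], height=0
  node 25: h_left=0, h_right=-1, diff=1 [OK], height=1
  node 6: h_left=-1, h_right=1, diff=2 [FAIL (|-1-1|=2 > 1)], height=2
  node 4: h_left=-1, h_right=2, diff=3 [FAIL (|-1-2|=3 > 1)], height=3
  node 33: h_left=-1, h_right=-1, diff=0 [OK], height=0
  node 29: h_left=-1, h_right=0, diff=1 [OK], height=1
  node 37: h_left=-1, h_right=-1, diff=0 [OK], height=0
  node 35: h_left=1, h_right=0, diff=1 [OK], height=2
  node 49: h_left=2, h_right=-1, diff=3 [FAIL (|2--1|=3 > 1)], height=3
  node 28: h_left=3, h_right=3, diff=0 [OK], height=4
Node 6 violates the condition: |-1 - 1| = 2 > 1.
Result: Not balanced


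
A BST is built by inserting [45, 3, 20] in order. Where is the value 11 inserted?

Starting tree (level order): [45, 3, None, None, 20]
Insertion path: 45 -> 3 -> 20
Result: insert 11 as left child of 20
Final tree (level order): [45, 3, None, None, 20, 11]


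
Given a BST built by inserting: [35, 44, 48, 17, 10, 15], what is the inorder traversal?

Tree insertion order: [35, 44, 48, 17, 10, 15]
Tree (level-order array): [35, 17, 44, 10, None, None, 48, None, 15]
Inorder traversal: [10, 15, 17, 35, 44, 48]


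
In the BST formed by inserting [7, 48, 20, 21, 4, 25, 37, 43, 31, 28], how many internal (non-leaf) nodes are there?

Tree built from: [7, 48, 20, 21, 4, 25, 37, 43, 31, 28]
Tree (level-order array): [7, 4, 48, None, None, 20, None, None, 21, None, 25, None, 37, 31, 43, 28]
Rule: An internal node has at least one child.
Per-node child counts:
  node 7: 2 child(ren)
  node 4: 0 child(ren)
  node 48: 1 child(ren)
  node 20: 1 child(ren)
  node 21: 1 child(ren)
  node 25: 1 child(ren)
  node 37: 2 child(ren)
  node 31: 1 child(ren)
  node 28: 0 child(ren)
  node 43: 0 child(ren)
Matching nodes: [7, 48, 20, 21, 25, 37, 31]
Count of internal (non-leaf) nodes: 7


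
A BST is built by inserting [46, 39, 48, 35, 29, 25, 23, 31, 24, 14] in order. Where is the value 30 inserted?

Starting tree (level order): [46, 39, 48, 35, None, None, None, 29, None, 25, 31, 23, None, None, None, 14, 24]
Insertion path: 46 -> 39 -> 35 -> 29 -> 31
Result: insert 30 as left child of 31
Final tree (level order): [46, 39, 48, 35, None, None, None, 29, None, 25, 31, 23, None, 30, None, 14, 24]


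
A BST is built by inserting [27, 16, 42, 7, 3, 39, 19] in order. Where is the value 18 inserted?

Starting tree (level order): [27, 16, 42, 7, 19, 39, None, 3]
Insertion path: 27 -> 16 -> 19
Result: insert 18 as left child of 19
Final tree (level order): [27, 16, 42, 7, 19, 39, None, 3, None, 18]


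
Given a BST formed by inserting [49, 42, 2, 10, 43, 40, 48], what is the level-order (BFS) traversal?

Tree insertion order: [49, 42, 2, 10, 43, 40, 48]
Tree (level-order array): [49, 42, None, 2, 43, None, 10, None, 48, None, 40]
BFS from the root, enqueuing left then right child of each popped node:
  queue [49] -> pop 49, enqueue [42], visited so far: [49]
  queue [42] -> pop 42, enqueue [2, 43], visited so far: [49, 42]
  queue [2, 43] -> pop 2, enqueue [10], visited so far: [49, 42, 2]
  queue [43, 10] -> pop 43, enqueue [48], visited so far: [49, 42, 2, 43]
  queue [10, 48] -> pop 10, enqueue [40], visited so far: [49, 42, 2, 43, 10]
  queue [48, 40] -> pop 48, enqueue [none], visited so far: [49, 42, 2, 43, 10, 48]
  queue [40] -> pop 40, enqueue [none], visited so far: [49, 42, 2, 43, 10, 48, 40]
Result: [49, 42, 2, 43, 10, 48, 40]


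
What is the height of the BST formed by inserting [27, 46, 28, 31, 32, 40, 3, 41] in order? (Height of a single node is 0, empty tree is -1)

Insertion order: [27, 46, 28, 31, 32, 40, 3, 41]
Tree (level-order array): [27, 3, 46, None, None, 28, None, None, 31, None, 32, None, 40, None, 41]
Compute height bottom-up (empty subtree = -1):
  height(3) = 1 + max(-1, -1) = 0
  height(41) = 1 + max(-1, -1) = 0
  height(40) = 1 + max(-1, 0) = 1
  height(32) = 1 + max(-1, 1) = 2
  height(31) = 1 + max(-1, 2) = 3
  height(28) = 1 + max(-1, 3) = 4
  height(46) = 1 + max(4, -1) = 5
  height(27) = 1 + max(0, 5) = 6
Height = 6


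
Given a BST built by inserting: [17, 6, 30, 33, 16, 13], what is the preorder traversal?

Tree insertion order: [17, 6, 30, 33, 16, 13]
Tree (level-order array): [17, 6, 30, None, 16, None, 33, 13]
Preorder traversal: [17, 6, 16, 13, 30, 33]


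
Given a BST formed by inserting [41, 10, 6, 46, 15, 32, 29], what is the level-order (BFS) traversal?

Tree insertion order: [41, 10, 6, 46, 15, 32, 29]
Tree (level-order array): [41, 10, 46, 6, 15, None, None, None, None, None, 32, 29]
BFS from the root, enqueuing left then right child of each popped node:
  queue [41] -> pop 41, enqueue [10, 46], visited so far: [41]
  queue [10, 46] -> pop 10, enqueue [6, 15], visited so far: [41, 10]
  queue [46, 6, 15] -> pop 46, enqueue [none], visited so far: [41, 10, 46]
  queue [6, 15] -> pop 6, enqueue [none], visited so far: [41, 10, 46, 6]
  queue [15] -> pop 15, enqueue [32], visited so far: [41, 10, 46, 6, 15]
  queue [32] -> pop 32, enqueue [29], visited so far: [41, 10, 46, 6, 15, 32]
  queue [29] -> pop 29, enqueue [none], visited so far: [41, 10, 46, 6, 15, 32, 29]
Result: [41, 10, 46, 6, 15, 32, 29]


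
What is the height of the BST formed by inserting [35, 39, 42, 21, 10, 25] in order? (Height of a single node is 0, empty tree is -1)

Insertion order: [35, 39, 42, 21, 10, 25]
Tree (level-order array): [35, 21, 39, 10, 25, None, 42]
Compute height bottom-up (empty subtree = -1):
  height(10) = 1 + max(-1, -1) = 0
  height(25) = 1 + max(-1, -1) = 0
  height(21) = 1 + max(0, 0) = 1
  height(42) = 1 + max(-1, -1) = 0
  height(39) = 1 + max(-1, 0) = 1
  height(35) = 1 + max(1, 1) = 2
Height = 2


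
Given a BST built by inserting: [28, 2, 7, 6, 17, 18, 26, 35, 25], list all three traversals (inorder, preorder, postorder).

Tree insertion order: [28, 2, 7, 6, 17, 18, 26, 35, 25]
Tree (level-order array): [28, 2, 35, None, 7, None, None, 6, 17, None, None, None, 18, None, 26, 25]
Inorder (L, root, R): [2, 6, 7, 17, 18, 25, 26, 28, 35]
Preorder (root, L, R): [28, 2, 7, 6, 17, 18, 26, 25, 35]
Postorder (L, R, root): [6, 25, 26, 18, 17, 7, 2, 35, 28]


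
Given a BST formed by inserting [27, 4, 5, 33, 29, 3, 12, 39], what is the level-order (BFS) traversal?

Tree insertion order: [27, 4, 5, 33, 29, 3, 12, 39]
Tree (level-order array): [27, 4, 33, 3, 5, 29, 39, None, None, None, 12]
BFS from the root, enqueuing left then right child of each popped node:
  queue [27] -> pop 27, enqueue [4, 33], visited so far: [27]
  queue [4, 33] -> pop 4, enqueue [3, 5], visited so far: [27, 4]
  queue [33, 3, 5] -> pop 33, enqueue [29, 39], visited so far: [27, 4, 33]
  queue [3, 5, 29, 39] -> pop 3, enqueue [none], visited so far: [27, 4, 33, 3]
  queue [5, 29, 39] -> pop 5, enqueue [12], visited so far: [27, 4, 33, 3, 5]
  queue [29, 39, 12] -> pop 29, enqueue [none], visited so far: [27, 4, 33, 3, 5, 29]
  queue [39, 12] -> pop 39, enqueue [none], visited so far: [27, 4, 33, 3, 5, 29, 39]
  queue [12] -> pop 12, enqueue [none], visited so far: [27, 4, 33, 3, 5, 29, 39, 12]
Result: [27, 4, 33, 3, 5, 29, 39, 12]


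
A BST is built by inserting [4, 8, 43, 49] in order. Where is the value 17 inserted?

Starting tree (level order): [4, None, 8, None, 43, None, 49]
Insertion path: 4 -> 8 -> 43
Result: insert 17 as left child of 43
Final tree (level order): [4, None, 8, None, 43, 17, 49]


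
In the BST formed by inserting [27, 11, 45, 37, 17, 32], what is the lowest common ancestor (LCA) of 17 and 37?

Tree insertion order: [27, 11, 45, 37, 17, 32]
Tree (level-order array): [27, 11, 45, None, 17, 37, None, None, None, 32]
In a BST, the LCA of p=17, q=37 is the first node v on the
root-to-leaf path with p <= v <= q (go left if both < v, right if both > v).
Walk from root:
  at 27: 17 <= 27 <= 37, this is the LCA
LCA = 27


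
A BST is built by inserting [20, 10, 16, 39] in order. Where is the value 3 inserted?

Starting tree (level order): [20, 10, 39, None, 16]
Insertion path: 20 -> 10
Result: insert 3 as left child of 10
Final tree (level order): [20, 10, 39, 3, 16]


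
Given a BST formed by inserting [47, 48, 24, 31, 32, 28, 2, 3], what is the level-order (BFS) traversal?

Tree insertion order: [47, 48, 24, 31, 32, 28, 2, 3]
Tree (level-order array): [47, 24, 48, 2, 31, None, None, None, 3, 28, 32]
BFS from the root, enqueuing left then right child of each popped node:
  queue [47] -> pop 47, enqueue [24, 48], visited so far: [47]
  queue [24, 48] -> pop 24, enqueue [2, 31], visited so far: [47, 24]
  queue [48, 2, 31] -> pop 48, enqueue [none], visited so far: [47, 24, 48]
  queue [2, 31] -> pop 2, enqueue [3], visited so far: [47, 24, 48, 2]
  queue [31, 3] -> pop 31, enqueue [28, 32], visited so far: [47, 24, 48, 2, 31]
  queue [3, 28, 32] -> pop 3, enqueue [none], visited so far: [47, 24, 48, 2, 31, 3]
  queue [28, 32] -> pop 28, enqueue [none], visited so far: [47, 24, 48, 2, 31, 3, 28]
  queue [32] -> pop 32, enqueue [none], visited so far: [47, 24, 48, 2, 31, 3, 28, 32]
Result: [47, 24, 48, 2, 31, 3, 28, 32]


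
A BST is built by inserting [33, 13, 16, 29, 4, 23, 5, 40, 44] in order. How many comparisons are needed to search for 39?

Search path for 39: 33 -> 40
Found: False
Comparisons: 2


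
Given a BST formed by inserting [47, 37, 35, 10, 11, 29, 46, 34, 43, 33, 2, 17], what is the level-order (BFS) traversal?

Tree insertion order: [47, 37, 35, 10, 11, 29, 46, 34, 43, 33, 2, 17]
Tree (level-order array): [47, 37, None, 35, 46, 10, None, 43, None, 2, 11, None, None, None, None, None, 29, 17, 34, None, None, 33]
BFS from the root, enqueuing left then right child of each popped node:
  queue [47] -> pop 47, enqueue [37], visited so far: [47]
  queue [37] -> pop 37, enqueue [35, 46], visited so far: [47, 37]
  queue [35, 46] -> pop 35, enqueue [10], visited so far: [47, 37, 35]
  queue [46, 10] -> pop 46, enqueue [43], visited so far: [47, 37, 35, 46]
  queue [10, 43] -> pop 10, enqueue [2, 11], visited so far: [47, 37, 35, 46, 10]
  queue [43, 2, 11] -> pop 43, enqueue [none], visited so far: [47, 37, 35, 46, 10, 43]
  queue [2, 11] -> pop 2, enqueue [none], visited so far: [47, 37, 35, 46, 10, 43, 2]
  queue [11] -> pop 11, enqueue [29], visited so far: [47, 37, 35, 46, 10, 43, 2, 11]
  queue [29] -> pop 29, enqueue [17, 34], visited so far: [47, 37, 35, 46, 10, 43, 2, 11, 29]
  queue [17, 34] -> pop 17, enqueue [none], visited so far: [47, 37, 35, 46, 10, 43, 2, 11, 29, 17]
  queue [34] -> pop 34, enqueue [33], visited so far: [47, 37, 35, 46, 10, 43, 2, 11, 29, 17, 34]
  queue [33] -> pop 33, enqueue [none], visited so far: [47, 37, 35, 46, 10, 43, 2, 11, 29, 17, 34, 33]
Result: [47, 37, 35, 46, 10, 43, 2, 11, 29, 17, 34, 33]


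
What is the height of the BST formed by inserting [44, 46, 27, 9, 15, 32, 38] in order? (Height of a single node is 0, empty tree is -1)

Insertion order: [44, 46, 27, 9, 15, 32, 38]
Tree (level-order array): [44, 27, 46, 9, 32, None, None, None, 15, None, 38]
Compute height bottom-up (empty subtree = -1):
  height(15) = 1 + max(-1, -1) = 0
  height(9) = 1 + max(-1, 0) = 1
  height(38) = 1 + max(-1, -1) = 0
  height(32) = 1 + max(-1, 0) = 1
  height(27) = 1 + max(1, 1) = 2
  height(46) = 1 + max(-1, -1) = 0
  height(44) = 1 + max(2, 0) = 3
Height = 3


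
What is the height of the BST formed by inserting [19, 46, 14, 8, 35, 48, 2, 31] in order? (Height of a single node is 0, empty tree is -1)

Insertion order: [19, 46, 14, 8, 35, 48, 2, 31]
Tree (level-order array): [19, 14, 46, 8, None, 35, 48, 2, None, 31]
Compute height bottom-up (empty subtree = -1):
  height(2) = 1 + max(-1, -1) = 0
  height(8) = 1 + max(0, -1) = 1
  height(14) = 1 + max(1, -1) = 2
  height(31) = 1 + max(-1, -1) = 0
  height(35) = 1 + max(0, -1) = 1
  height(48) = 1 + max(-1, -1) = 0
  height(46) = 1 + max(1, 0) = 2
  height(19) = 1 + max(2, 2) = 3
Height = 3


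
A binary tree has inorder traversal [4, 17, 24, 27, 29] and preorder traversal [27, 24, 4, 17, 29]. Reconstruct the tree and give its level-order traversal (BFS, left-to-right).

Inorder:  [4, 17, 24, 27, 29]
Preorder: [27, 24, 4, 17, 29]
Algorithm: preorder visits root first, so consume preorder in order;
for each root, split the current inorder slice at that value into
left-subtree inorder and right-subtree inorder, then recurse.
Recursive splits:
  root=27; inorder splits into left=[4, 17, 24], right=[29]
  root=24; inorder splits into left=[4, 17], right=[]
  root=4; inorder splits into left=[], right=[17]
  root=17; inorder splits into left=[], right=[]
  root=29; inorder splits into left=[], right=[]
Reconstructed level-order: [27, 24, 29, 4, 17]


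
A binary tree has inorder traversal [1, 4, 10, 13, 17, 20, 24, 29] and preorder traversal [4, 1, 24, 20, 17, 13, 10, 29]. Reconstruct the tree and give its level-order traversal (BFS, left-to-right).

Inorder:  [1, 4, 10, 13, 17, 20, 24, 29]
Preorder: [4, 1, 24, 20, 17, 13, 10, 29]
Algorithm: preorder visits root first, so consume preorder in order;
for each root, split the current inorder slice at that value into
left-subtree inorder and right-subtree inorder, then recurse.
Recursive splits:
  root=4; inorder splits into left=[1], right=[10, 13, 17, 20, 24, 29]
  root=1; inorder splits into left=[], right=[]
  root=24; inorder splits into left=[10, 13, 17, 20], right=[29]
  root=20; inorder splits into left=[10, 13, 17], right=[]
  root=17; inorder splits into left=[10, 13], right=[]
  root=13; inorder splits into left=[10], right=[]
  root=10; inorder splits into left=[], right=[]
  root=29; inorder splits into left=[], right=[]
Reconstructed level-order: [4, 1, 24, 20, 29, 17, 13, 10]


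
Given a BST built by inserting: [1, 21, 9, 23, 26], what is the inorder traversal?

Tree insertion order: [1, 21, 9, 23, 26]
Tree (level-order array): [1, None, 21, 9, 23, None, None, None, 26]
Inorder traversal: [1, 9, 21, 23, 26]


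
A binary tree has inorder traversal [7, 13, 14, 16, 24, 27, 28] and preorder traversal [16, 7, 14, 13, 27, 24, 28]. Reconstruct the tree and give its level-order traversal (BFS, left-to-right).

Inorder:  [7, 13, 14, 16, 24, 27, 28]
Preorder: [16, 7, 14, 13, 27, 24, 28]
Algorithm: preorder visits root first, so consume preorder in order;
for each root, split the current inorder slice at that value into
left-subtree inorder and right-subtree inorder, then recurse.
Recursive splits:
  root=16; inorder splits into left=[7, 13, 14], right=[24, 27, 28]
  root=7; inorder splits into left=[], right=[13, 14]
  root=14; inorder splits into left=[13], right=[]
  root=13; inorder splits into left=[], right=[]
  root=27; inorder splits into left=[24], right=[28]
  root=24; inorder splits into left=[], right=[]
  root=28; inorder splits into left=[], right=[]
Reconstructed level-order: [16, 7, 27, 14, 24, 28, 13]


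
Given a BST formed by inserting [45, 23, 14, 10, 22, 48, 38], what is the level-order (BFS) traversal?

Tree insertion order: [45, 23, 14, 10, 22, 48, 38]
Tree (level-order array): [45, 23, 48, 14, 38, None, None, 10, 22]
BFS from the root, enqueuing left then right child of each popped node:
  queue [45] -> pop 45, enqueue [23, 48], visited so far: [45]
  queue [23, 48] -> pop 23, enqueue [14, 38], visited so far: [45, 23]
  queue [48, 14, 38] -> pop 48, enqueue [none], visited so far: [45, 23, 48]
  queue [14, 38] -> pop 14, enqueue [10, 22], visited so far: [45, 23, 48, 14]
  queue [38, 10, 22] -> pop 38, enqueue [none], visited so far: [45, 23, 48, 14, 38]
  queue [10, 22] -> pop 10, enqueue [none], visited so far: [45, 23, 48, 14, 38, 10]
  queue [22] -> pop 22, enqueue [none], visited so far: [45, 23, 48, 14, 38, 10, 22]
Result: [45, 23, 48, 14, 38, 10, 22]


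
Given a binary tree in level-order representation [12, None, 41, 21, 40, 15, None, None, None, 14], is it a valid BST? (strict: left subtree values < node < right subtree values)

Level-order array: [12, None, 41, 21, 40, 15, None, None, None, 14]
Validate using subtree bounds (lo, hi): at each node, require lo < value < hi,
then recurse left with hi=value and right with lo=value.
Preorder trace (stopping at first violation):
  at node 12 with bounds (-inf, +inf): OK
  at node 41 with bounds (12, +inf): OK
  at node 21 with bounds (12, 41): OK
  at node 15 with bounds (12, 21): OK
  at node 14 with bounds (12, 15): OK
  at node 40 with bounds (41, +inf): VIOLATION
Node 40 violates its bound: not (41 < 40 < +inf).
Result: Not a valid BST


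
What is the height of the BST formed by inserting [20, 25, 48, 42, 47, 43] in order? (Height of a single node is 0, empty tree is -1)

Insertion order: [20, 25, 48, 42, 47, 43]
Tree (level-order array): [20, None, 25, None, 48, 42, None, None, 47, 43]
Compute height bottom-up (empty subtree = -1):
  height(43) = 1 + max(-1, -1) = 0
  height(47) = 1 + max(0, -1) = 1
  height(42) = 1 + max(-1, 1) = 2
  height(48) = 1 + max(2, -1) = 3
  height(25) = 1 + max(-1, 3) = 4
  height(20) = 1 + max(-1, 4) = 5
Height = 5


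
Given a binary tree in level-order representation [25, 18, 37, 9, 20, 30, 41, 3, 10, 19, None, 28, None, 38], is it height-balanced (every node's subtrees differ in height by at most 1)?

Tree (level-order array): [25, 18, 37, 9, 20, 30, 41, 3, 10, 19, None, 28, None, 38]
Definition: a tree is height-balanced if, at every node, |h(left) - h(right)| <= 1 (empty subtree has height -1).
Bottom-up per-node check:
  node 3: h_left=-1, h_right=-1, diff=0 [OK], height=0
  node 10: h_left=-1, h_right=-1, diff=0 [OK], height=0
  node 9: h_left=0, h_right=0, diff=0 [OK], height=1
  node 19: h_left=-1, h_right=-1, diff=0 [OK], height=0
  node 20: h_left=0, h_right=-1, diff=1 [OK], height=1
  node 18: h_left=1, h_right=1, diff=0 [OK], height=2
  node 28: h_left=-1, h_right=-1, diff=0 [OK], height=0
  node 30: h_left=0, h_right=-1, diff=1 [OK], height=1
  node 38: h_left=-1, h_right=-1, diff=0 [OK], height=0
  node 41: h_left=0, h_right=-1, diff=1 [OK], height=1
  node 37: h_left=1, h_right=1, diff=0 [OK], height=2
  node 25: h_left=2, h_right=2, diff=0 [OK], height=3
All nodes satisfy the balance condition.
Result: Balanced


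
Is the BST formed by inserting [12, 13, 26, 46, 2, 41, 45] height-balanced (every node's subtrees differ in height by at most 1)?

Tree (level-order array): [12, 2, 13, None, None, None, 26, None, 46, 41, None, None, 45]
Definition: a tree is height-balanced if, at every node, |h(left) - h(right)| <= 1 (empty subtree has height -1).
Bottom-up per-node check:
  node 2: h_left=-1, h_right=-1, diff=0 [OK], height=0
  node 45: h_left=-1, h_right=-1, diff=0 [OK], height=0
  node 41: h_left=-1, h_right=0, diff=1 [OK], height=1
  node 46: h_left=1, h_right=-1, diff=2 [FAIL (|1--1|=2 > 1)], height=2
  node 26: h_left=-1, h_right=2, diff=3 [FAIL (|-1-2|=3 > 1)], height=3
  node 13: h_left=-1, h_right=3, diff=4 [FAIL (|-1-3|=4 > 1)], height=4
  node 12: h_left=0, h_right=4, diff=4 [FAIL (|0-4|=4 > 1)], height=5
Node 46 violates the condition: |1 - -1| = 2 > 1.
Result: Not balanced


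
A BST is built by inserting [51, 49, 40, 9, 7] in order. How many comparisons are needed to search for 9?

Search path for 9: 51 -> 49 -> 40 -> 9
Found: True
Comparisons: 4


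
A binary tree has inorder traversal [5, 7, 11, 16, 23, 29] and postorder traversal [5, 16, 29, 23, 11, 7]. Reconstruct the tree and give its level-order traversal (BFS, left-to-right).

Inorder:   [5, 7, 11, 16, 23, 29]
Postorder: [5, 16, 29, 23, 11, 7]
Algorithm: postorder visits root last, so walk postorder right-to-left;
each value is the root of the current inorder slice — split it at that
value, recurse on the right subtree first, then the left.
Recursive splits:
  root=7; inorder splits into left=[5], right=[11, 16, 23, 29]
  root=11; inorder splits into left=[], right=[16, 23, 29]
  root=23; inorder splits into left=[16], right=[29]
  root=29; inorder splits into left=[], right=[]
  root=16; inorder splits into left=[], right=[]
  root=5; inorder splits into left=[], right=[]
Reconstructed level-order: [7, 5, 11, 23, 16, 29]


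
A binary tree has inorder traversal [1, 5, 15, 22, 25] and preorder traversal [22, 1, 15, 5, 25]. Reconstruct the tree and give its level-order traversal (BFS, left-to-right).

Inorder:  [1, 5, 15, 22, 25]
Preorder: [22, 1, 15, 5, 25]
Algorithm: preorder visits root first, so consume preorder in order;
for each root, split the current inorder slice at that value into
left-subtree inorder and right-subtree inorder, then recurse.
Recursive splits:
  root=22; inorder splits into left=[1, 5, 15], right=[25]
  root=1; inorder splits into left=[], right=[5, 15]
  root=15; inorder splits into left=[5], right=[]
  root=5; inorder splits into left=[], right=[]
  root=25; inorder splits into left=[], right=[]
Reconstructed level-order: [22, 1, 25, 15, 5]


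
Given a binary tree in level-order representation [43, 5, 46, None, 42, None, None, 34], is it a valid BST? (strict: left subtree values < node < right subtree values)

Level-order array: [43, 5, 46, None, 42, None, None, 34]
Validate using subtree bounds (lo, hi): at each node, require lo < value < hi,
then recurse left with hi=value and right with lo=value.
Preorder trace (stopping at first violation):
  at node 43 with bounds (-inf, +inf): OK
  at node 5 with bounds (-inf, 43): OK
  at node 42 with bounds (5, 43): OK
  at node 34 with bounds (5, 42): OK
  at node 46 with bounds (43, +inf): OK
No violation found at any node.
Result: Valid BST


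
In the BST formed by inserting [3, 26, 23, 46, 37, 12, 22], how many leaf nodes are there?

Tree built from: [3, 26, 23, 46, 37, 12, 22]
Tree (level-order array): [3, None, 26, 23, 46, 12, None, 37, None, None, 22]
Rule: A leaf has 0 children.
Per-node child counts:
  node 3: 1 child(ren)
  node 26: 2 child(ren)
  node 23: 1 child(ren)
  node 12: 1 child(ren)
  node 22: 0 child(ren)
  node 46: 1 child(ren)
  node 37: 0 child(ren)
Matching nodes: [22, 37]
Count of leaf nodes: 2


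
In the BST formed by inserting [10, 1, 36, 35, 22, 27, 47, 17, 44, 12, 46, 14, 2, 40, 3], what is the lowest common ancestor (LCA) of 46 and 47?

Tree insertion order: [10, 1, 36, 35, 22, 27, 47, 17, 44, 12, 46, 14, 2, 40, 3]
Tree (level-order array): [10, 1, 36, None, 2, 35, 47, None, 3, 22, None, 44, None, None, None, 17, 27, 40, 46, 12, None, None, None, None, None, None, None, None, 14]
In a BST, the LCA of p=46, q=47 is the first node v on the
root-to-leaf path with p <= v <= q (go left if both < v, right if both > v).
Walk from root:
  at 10: both 46 and 47 > 10, go right
  at 36: both 46 and 47 > 36, go right
  at 47: 46 <= 47 <= 47, this is the LCA
LCA = 47


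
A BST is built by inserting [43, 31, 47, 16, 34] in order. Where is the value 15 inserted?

Starting tree (level order): [43, 31, 47, 16, 34]
Insertion path: 43 -> 31 -> 16
Result: insert 15 as left child of 16
Final tree (level order): [43, 31, 47, 16, 34, None, None, 15]


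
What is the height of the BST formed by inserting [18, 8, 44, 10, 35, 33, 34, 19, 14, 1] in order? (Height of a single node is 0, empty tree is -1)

Insertion order: [18, 8, 44, 10, 35, 33, 34, 19, 14, 1]
Tree (level-order array): [18, 8, 44, 1, 10, 35, None, None, None, None, 14, 33, None, None, None, 19, 34]
Compute height bottom-up (empty subtree = -1):
  height(1) = 1 + max(-1, -1) = 0
  height(14) = 1 + max(-1, -1) = 0
  height(10) = 1 + max(-1, 0) = 1
  height(8) = 1 + max(0, 1) = 2
  height(19) = 1 + max(-1, -1) = 0
  height(34) = 1 + max(-1, -1) = 0
  height(33) = 1 + max(0, 0) = 1
  height(35) = 1 + max(1, -1) = 2
  height(44) = 1 + max(2, -1) = 3
  height(18) = 1 + max(2, 3) = 4
Height = 4


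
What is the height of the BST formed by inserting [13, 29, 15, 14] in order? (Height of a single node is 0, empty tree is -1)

Insertion order: [13, 29, 15, 14]
Tree (level-order array): [13, None, 29, 15, None, 14]
Compute height bottom-up (empty subtree = -1):
  height(14) = 1 + max(-1, -1) = 0
  height(15) = 1 + max(0, -1) = 1
  height(29) = 1 + max(1, -1) = 2
  height(13) = 1 + max(-1, 2) = 3
Height = 3


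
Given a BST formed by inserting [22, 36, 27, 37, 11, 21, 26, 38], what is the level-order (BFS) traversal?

Tree insertion order: [22, 36, 27, 37, 11, 21, 26, 38]
Tree (level-order array): [22, 11, 36, None, 21, 27, 37, None, None, 26, None, None, 38]
BFS from the root, enqueuing left then right child of each popped node:
  queue [22] -> pop 22, enqueue [11, 36], visited so far: [22]
  queue [11, 36] -> pop 11, enqueue [21], visited so far: [22, 11]
  queue [36, 21] -> pop 36, enqueue [27, 37], visited so far: [22, 11, 36]
  queue [21, 27, 37] -> pop 21, enqueue [none], visited so far: [22, 11, 36, 21]
  queue [27, 37] -> pop 27, enqueue [26], visited so far: [22, 11, 36, 21, 27]
  queue [37, 26] -> pop 37, enqueue [38], visited so far: [22, 11, 36, 21, 27, 37]
  queue [26, 38] -> pop 26, enqueue [none], visited so far: [22, 11, 36, 21, 27, 37, 26]
  queue [38] -> pop 38, enqueue [none], visited so far: [22, 11, 36, 21, 27, 37, 26, 38]
Result: [22, 11, 36, 21, 27, 37, 26, 38]


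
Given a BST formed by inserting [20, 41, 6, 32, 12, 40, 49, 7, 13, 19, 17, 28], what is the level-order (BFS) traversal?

Tree insertion order: [20, 41, 6, 32, 12, 40, 49, 7, 13, 19, 17, 28]
Tree (level-order array): [20, 6, 41, None, 12, 32, 49, 7, 13, 28, 40, None, None, None, None, None, 19, None, None, None, None, 17]
BFS from the root, enqueuing left then right child of each popped node:
  queue [20] -> pop 20, enqueue [6, 41], visited so far: [20]
  queue [6, 41] -> pop 6, enqueue [12], visited so far: [20, 6]
  queue [41, 12] -> pop 41, enqueue [32, 49], visited so far: [20, 6, 41]
  queue [12, 32, 49] -> pop 12, enqueue [7, 13], visited so far: [20, 6, 41, 12]
  queue [32, 49, 7, 13] -> pop 32, enqueue [28, 40], visited so far: [20, 6, 41, 12, 32]
  queue [49, 7, 13, 28, 40] -> pop 49, enqueue [none], visited so far: [20, 6, 41, 12, 32, 49]
  queue [7, 13, 28, 40] -> pop 7, enqueue [none], visited so far: [20, 6, 41, 12, 32, 49, 7]
  queue [13, 28, 40] -> pop 13, enqueue [19], visited so far: [20, 6, 41, 12, 32, 49, 7, 13]
  queue [28, 40, 19] -> pop 28, enqueue [none], visited so far: [20, 6, 41, 12, 32, 49, 7, 13, 28]
  queue [40, 19] -> pop 40, enqueue [none], visited so far: [20, 6, 41, 12, 32, 49, 7, 13, 28, 40]
  queue [19] -> pop 19, enqueue [17], visited so far: [20, 6, 41, 12, 32, 49, 7, 13, 28, 40, 19]
  queue [17] -> pop 17, enqueue [none], visited so far: [20, 6, 41, 12, 32, 49, 7, 13, 28, 40, 19, 17]
Result: [20, 6, 41, 12, 32, 49, 7, 13, 28, 40, 19, 17]


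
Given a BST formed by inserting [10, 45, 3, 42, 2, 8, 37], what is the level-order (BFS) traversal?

Tree insertion order: [10, 45, 3, 42, 2, 8, 37]
Tree (level-order array): [10, 3, 45, 2, 8, 42, None, None, None, None, None, 37]
BFS from the root, enqueuing left then right child of each popped node:
  queue [10] -> pop 10, enqueue [3, 45], visited so far: [10]
  queue [3, 45] -> pop 3, enqueue [2, 8], visited so far: [10, 3]
  queue [45, 2, 8] -> pop 45, enqueue [42], visited so far: [10, 3, 45]
  queue [2, 8, 42] -> pop 2, enqueue [none], visited so far: [10, 3, 45, 2]
  queue [8, 42] -> pop 8, enqueue [none], visited so far: [10, 3, 45, 2, 8]
  queue [42] -> pop 42, enqueue [37], visited so far: [10, 3, 45, 2, 8, 42]
  queue [37] -> pop 37, enqueue [none], visited so far: [10, 3, 45, 2, 8, 42, 37]
Result: [10, 3, 45, 2, 8, 42, 37]


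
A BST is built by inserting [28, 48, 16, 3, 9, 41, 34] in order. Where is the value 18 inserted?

Starting tree (level order): [28, 16, 48, 3, None, 41, None, None, 9, 34]
Insertion path: 28 -> 16
Result: insert 18 as right child of 16
Final tree (level order): [28, 16, 48, 3, 18, 41, None, None, 9, None, None, 34]


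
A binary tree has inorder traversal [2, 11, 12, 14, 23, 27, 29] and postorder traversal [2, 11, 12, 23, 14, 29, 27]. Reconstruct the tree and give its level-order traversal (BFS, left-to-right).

Inorder:   [2, 11, 12, 14, 23, 27, 29]
Postorder: [2, 11, 12, 23, 14, 29, 27]
Algorithm: postorder visits root last, so walk postorder right-to-left;
each value is the root of the current inorder slice — split it at that
value, recurse on the right subtree first, then the left.
Recursive splits:
  root=27; inorder splits into left=[2, 11, 12, 14, 23], right=[29]
  root=29; inorder splits into left=[], right=[]
  root=14; inorder splits into left=[2, 11, 12], right=[23]
  root=23; inorder splits into left=[], right=[]
  root=12; inorder splits into left=[2, 11], right=[]
  root=11; inorder splits into left=[2], right=[]
  root=2; inorder splits into left=[], right=[]
Reconstructed level-order: [27, 14, 29, 12, 23, 11, 2]


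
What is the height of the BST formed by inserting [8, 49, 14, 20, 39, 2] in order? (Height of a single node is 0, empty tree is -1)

Insertion order: [8, 49, 14, 20, 39, 2]
Tree (level-order array): [8, 2, 49, None, None, 14, None, None, 20, None, 39]
Compute height bottom-up (empty subtree = -1):
  height(2) = 1 + max(-1, -1) = 0
  height(39) = 1 + max(-1, -1) = 0
  height(20) = 1 + max(-1, 0) = 1
  height(14) = 1 + max(-1, 1) = 2
  height(49) = 1 + max(2, -1) = 3
  height(8) = 1 + max(0, 3) = 4
Height = 4


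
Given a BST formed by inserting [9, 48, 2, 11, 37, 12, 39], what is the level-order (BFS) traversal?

Tree insertion order: [9, 48, 2, 11, 37, 12, 39]
Tree (level-order array): [9, 2, 48, None, None, 11, None, None, 37, 12, 39]
BFS from the root, enqueuing left then right child of each popped node:
  queue [9] -> pop 9, enqueue [2, 48], visited so far: [9]
  queue [2, 48] -> pop 2, enqueue [none], visited so far: [9, 2]
  queue [48] -> pop 48, enqueue [11], visited so far: [9, 2, 48]
  queue [11] -> pop 11, enqueue [37], visited so far: [9, 2, 48, 11]
  queue [37] -> pop 37, enqueue [12, 39], visited so far: [9, 2, 48, 11, 37]
  queue [12, 39] -> pop 12, enqueue [none], visited so far: [9, 2, 48, 11, 37, 12]
  queue [39] -> pop 39, enqueue [none], visited so far: [9, 2, 48, 11, 37, 12, 39]
Result: [9, 2, 48, 11, 37, 12, 39]


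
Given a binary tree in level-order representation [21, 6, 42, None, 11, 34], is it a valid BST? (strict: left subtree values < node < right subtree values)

Level-order array: [21, 6, 42, None, 11, 34]
Validate using subtree bounds (lo, hi): at each node, require lo < value < hi,
then recurse left with hi=value and right with lo=value.
Preorder trace (stopping at first violation):
  at node 21 with bounds (-inf, +inf): OK
  at node 6 with bounds (-inf, 21): OK
  at node 11 with bounds (6, 21): OK
  at node 42 with bounds (21, +inf): OK
  at node 34 with bounds (21, 42): OK
No violation found at any node.
Result: Valid BST


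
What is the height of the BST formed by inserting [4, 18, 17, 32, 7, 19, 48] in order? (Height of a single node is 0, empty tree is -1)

Insertion order: [4, 18, 17, 32, 7, 19, 48]
Tree (level-order array): [4, None, 18, 17, 32, 7, None, 19, 48]
Compute height bottom-up (empty subtree = -1):
  height(7) = 1 + max(-1, -1) = 0
  height(17) = 1 + max(0, -1) = 1
  height(19) = 1 + max(-1, -1) = 0
  height(48) = 1 + max(-1, -1) = 0
  height(32) = 1 + max(0, 0) = 1
  height(18) = 1 + max(1, 1) = 2
  height(4) = 1 + max(-1, 2) = 3
Height = 3


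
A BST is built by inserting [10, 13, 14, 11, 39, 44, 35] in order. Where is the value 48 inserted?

Starting tree (level order): [10, None, 13, 11, 14, None, None, None, 39, 35, 44]
Insertion path: 10 -> 13 -> 14 -> 39 -> 44
Result: insert 48 as right child of 44
Final tree (level order): [10, None, 13, 11, 14, None, None, None, 39, 35, 44, None, None, None, 48]


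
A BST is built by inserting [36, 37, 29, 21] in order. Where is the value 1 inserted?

Starting tree (level order): [36, 29, 37, 21]
Insertion path: 36 -> 29 -> 21
Result: insert 1 as left child of 21
Final tree (level order): [36, 29, 37, 21, None, None, None, 1]


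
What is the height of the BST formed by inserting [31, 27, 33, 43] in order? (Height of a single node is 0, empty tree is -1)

Insertion order: [31, 27, 33, 43]
Tree (level-order array): [31, 27, 33, None, None, None, 43]
Compute height bottom-up (empty subtree = -1):
  height(27) = 1 + max(-1, -1) = 0
  height(43) = 1 + max(-1, -1) = 0
  height(33) = 1 + max(-1, 0) = 1
  height(31) = 1 + max(0, 1) = 2
Height = 2


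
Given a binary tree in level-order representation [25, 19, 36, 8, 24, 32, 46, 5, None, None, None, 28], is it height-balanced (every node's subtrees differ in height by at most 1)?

Tree (level-order array): [25, 19, 36, 8, 24, 32, 46, 5, None, None, None, 28]
Definition: a tree is height-balanced if, at every node, |h(left) - h(right)| <= 1 (empty subtree has height -1).
Bottom-up per-node check:
  node 5: h_left=-1, h_right=-1, diff=0 [OK], height=0
  node 8: h_left=0, h_right=-1, diff=1 [OK], height=1
  node 24: h_left=-1, h_right=-1, diff=0 [OK], height=0
  node 19: h_left=1, h_right=0, diff=1 [OK], height=2
  node 28: h_left=-1, h_right=-1, diff=0 [OK], height=0
  node 32: h_left=0, h_right=-1, diff=1 [OK], height=1
  node 46: h_left=-1, h_right=-1, diff=0 [OK], height=0
  node 36: h_left=1, h_right=0, diff=1 [OK], height=2
  node 25: h_left=2, h_right=2, diff=0 [OK], height=3
All nodes satisfy the balance condition.
Result: Balanced


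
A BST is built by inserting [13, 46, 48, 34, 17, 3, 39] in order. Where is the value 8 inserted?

Starting tree (level order): [13, 3, 46, None, None, 34, 48, 17, 39]
Insertion path: 13 -> 3
Result: insert 8 as right child of 3
Final tree (level order): [13, 3, 46, None, 8, 34, 48, None, None, 17, 39]


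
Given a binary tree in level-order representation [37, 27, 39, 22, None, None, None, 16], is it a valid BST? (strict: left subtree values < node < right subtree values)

Level-order array: [37, 27, 39, 22, None, None, None, 16]
Validate using subtree bounds (lo, hi): at each node, require lo < value < hi,
then recurse left with hi=value and right with lo=value.
Preorder trace (stopping at first violation):
  at node 37 with bounds (-inf, +inf): OK
  at node 27 with bounds (-inf, 37): OK
  at node 22 with bounds (-inf, 27): OK
  at node 16 with bounds (-inf, 22): OK
  at node 39 with bounds (37, +inf): OK
No violation found at any node.
Result: Valid BST


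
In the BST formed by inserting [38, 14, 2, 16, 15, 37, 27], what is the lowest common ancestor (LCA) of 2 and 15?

Tree insertion order: [38, 14, 2, 16, 15, 37, 27]
Tree (level-order array): [38, 14, None, 2, 16, None, None, 15, 37, None, None, 27]
In a BST, the LCA of p=2, q=15 is the first node v on the
root-to-leaf path with p <= v <= q (go left if both < v, right if both > v).
Walk from root:
  at 38: both 2 and 15 < 38, go left
  at 14: 2 <= 14 <= 15, this is the LCA
LCA = 14


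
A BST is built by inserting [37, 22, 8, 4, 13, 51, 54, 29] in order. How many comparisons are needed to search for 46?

Search path for 46: 37 -> 51
Found: False
Comparisons: 2


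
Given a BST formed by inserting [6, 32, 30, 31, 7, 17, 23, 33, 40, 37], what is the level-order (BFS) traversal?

Tree insertion order: [6, 32, 30, 31, 7, 17, 23, 33, 40, 37]
Tree (level-order array): [6, None, 32, 30, 33, 7, 31, None, 40, None, 17, None, None, 37, None, None, 23]
BFS from the root, enqueuing left then right child of each popped node:
  queue [6] -> pop 6, enqueue [32], visited so far: [6]
  queue [32] -> pop 32, enqueue [30, 33], visited so far: [6, 32]
  queue [30, 33] -> pop 30, enqueue [7, 31], visited so far: [6, 32, 30]
  queue [33, 7, 31] -> pop 33, enqueue [40], visited so far: [6, 32, 30, 33]
  queue [7, 31, 40] -> pop 7, enqueue [17], visited so far: [6, 32, 30, 33, 7]
  queue [31, 40, 17] -> pop 31, enqueue [none], visited so far: [6, 32, 30, 33, 7, 31]
  queue [40, 17] -> pop 40, enqueue [37], visited so far: [6, 32, 30, 33, 7, 31, 40]
  queue [17, 37] -> pop 17, enqueue [23], visited so far: [6, 32, 30, 33, 7, 31, 40, 17]
  queue [37, 23] -> pop 37, enqueue [none], visited so far: [6, 32, 30, 33, 7, 31, 40, 17, 37]
  queue [23] -> pop 23, enqueue [none], visited so far: [6, 32, 30, 33, 7, 31, 40, 17, 37, 23]
Result: [6, 32, 30, 33, 7, 31, 40, 17, 37, 23]


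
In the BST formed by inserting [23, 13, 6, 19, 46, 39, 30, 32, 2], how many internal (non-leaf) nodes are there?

Tree built from: [23, 13, 6, 19, 46, 39, 30, 32, 2]
Tree (level-order array): [23, 13, 46, 6, 19, 39, None, 2, None, None, None, 30, None, None, None, None, 32]
Rule: An internal node has at least one child.
Per-node child counts:
  node 23: 2 child(ren)
  node 13: 2 child(ren)
  node 6: 1 child(ren)
  node 2: 0 child(ren)
  node 19: 0 child(ren)
  node 46: 1 child(ren)
  node 39: 1 child(ren)
  node 30: 1 child(ren)
  node 32: 0 child(ren)
Matching nodes: [23, 13, 6, 46, 39, 30]
Count of internal (non-leaf) nodes: 6


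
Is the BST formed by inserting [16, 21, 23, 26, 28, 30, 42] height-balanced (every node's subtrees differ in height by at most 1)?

Tree (level-order array): [16, None, 21, None, 23, None, 26, None, 28, None, 30, None, 42]
Definition: a tree is height-balanced if, at every node, |h(left) - h(right)| <= 1 (empty subtree has height -1).
Bottom-up per-node check:
  node 42: h_left=-1, h_right=-1, diff=0 [OK], height=0
  node 30: h_left=-1, h_right=0, diff=1 [OK], height=1
  node 28: h_left=-1, h_right=1, diff=2 [FAIL (|-1-1|=2 > 1)], height=2
  node 26: h_left=-1, h_right=2, diff=3 [FAIL (|-1-2|=3 > 1)], height=3
  node 23: h_left=-1, h_right=3, diff=4 [FAIL (|-1-3|=4 > 1)], height=4
  node 21: h_left=-1, h_right=4, diff=5 [FAIL (|-1-4|=5 > 1)], height=5
  node 16: h_left=-1, h_right=5, diff=6 [FAIL (|-1-5|=6 > 1)], height=6
Node 28 violates the condition: |-1 - 1| = 2 > 1.
Result: Not balanced


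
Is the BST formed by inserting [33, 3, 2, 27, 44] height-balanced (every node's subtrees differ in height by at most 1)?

Tree (level-order array): [33, 3, 44, 2, 27]
Definition: a tree is height-balanced if, at every node, |h(left) - h(right)| <= 1 (empty subtree has height -1).
Bottom-up per-node check:
  node 2: h_left=-1, h_right=-1, diff=0 [OK], height=0
  node 27: h_left=-1, h_right=-1, diff=0 [OK], height=0
  node 3: h_left=0, h_right=0, diff=0 [OK], height=1
  node 44: h_left=-1, h_right=-1, diff=0 [OK], height=0
  node 33: h_left=1, h_right=0, diff=1 [OK], height=2
All nodes satisfy the balance condition.
Result: Balanced


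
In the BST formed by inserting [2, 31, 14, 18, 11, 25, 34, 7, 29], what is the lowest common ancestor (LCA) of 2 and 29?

Tree insertion order: [2, 31, 14, 18, 11, 25, 34, 7, 29]
Tree (level-order array): [2, None, 31, 14, 34, 11, 18, None, None, 7, None, None, 25, None, None, None, 29]
In a BST, the LCA of p=2, q=29 is the first node v on the
root-to-leaf path with p <= v <= q (go left if both < v, right if both > v).
Walk from root:
  at 2: 2 <= 2 <= 29, this is the LCA
LCA = 2


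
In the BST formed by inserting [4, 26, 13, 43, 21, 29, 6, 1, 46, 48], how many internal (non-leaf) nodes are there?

Tree built from: [4, 26, 13, 43, 21, 29, 6, 1, 46, 48]
Tree (level-order array): [4, 1, 26, None, None, 13, 43, 6, 21, 29, 46, None, None, None, None, None, None, None, 48]
Rule: An internal node has at least one child.
Per-node child counts:
  node 4: 2 child(ren)
  node 1: 0 child(ren)
  node 26: 2 child(ren)
  node 13: 2 child(ren)
  node 6: 0 child(ren)
  node 21: 0 child(ren)
  node 43: 2 child(ren)
  node 29: 0 child(ren)
  node 46: 1 child(ren)
  node 48: 0 child(ren)
Matching nodes: [4, 26, 13, 43, 46]
Count of internal (non-leaf) nodes: 5


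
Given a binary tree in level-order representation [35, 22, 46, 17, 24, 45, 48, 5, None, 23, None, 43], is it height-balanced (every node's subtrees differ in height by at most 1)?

Tree (level-order array): [35, 22, 46, 17, 24, 45, 48, 5, None, 23, None, 43]
Definition: a tree is height-balanced if, at every node, |h(left) - h(right)| <= 1 (empty subtree has height -1).
Bottom-up per-node check:
  node 5: h_left=-1, h_right=-1, diff=0 [OK], height=0
  node 17: h_left=0, h_right=-1, diff=1 [OK], height=1
  node 23: h_left=-1, h_right=-1, diff=0 [OK], height=0
  node 24: h_left=0, h_right=-1, diff=1 [OK], height=1
  node 22: h_left=1, h_right=1, diff=0 [OK], height=2
  node 43: h_left=-1, h_right=-1, diff=0 [OK], height=0
  node 45: h_left=0, h_right=-1, diff=1 [OK], height=1
  node 48: h_left=-1, h_right=-1, diff=0 [OK], height=0
  node 46: h_left=1, h_right=0, diff=1 [OK], height=2
  node 35: h_left=2, h_right=2, diff=0 [OK], height=3
All nodes satisfy the balance condition.
Result: Balanced
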